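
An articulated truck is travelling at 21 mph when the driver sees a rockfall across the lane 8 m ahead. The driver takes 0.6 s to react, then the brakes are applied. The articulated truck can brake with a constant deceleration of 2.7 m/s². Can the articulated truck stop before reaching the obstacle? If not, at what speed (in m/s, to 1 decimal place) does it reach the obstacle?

21 mph × 0.44704 = 9.3878 m/s.
Reaction distance = 9.3878 × 0.6 = 5.633 m.
Braking distance needed to stop: v²/(2a) = 88.131 / 5.400 = 16.321 m, so total needed = 5.633 + 16.321 = 21.954 m > 8 m — it cannot stop.
Distance remaining when braking begins: 8 − 5.633 = 2.367 m.
v² = v₀² − 2a·d = 88.131 − 2 × 2.700 × 2.367 = 75.349 m²/s².
v = √75.349 = 8.680 m/s.

No — it strikes the obstacle at 8.7 m/s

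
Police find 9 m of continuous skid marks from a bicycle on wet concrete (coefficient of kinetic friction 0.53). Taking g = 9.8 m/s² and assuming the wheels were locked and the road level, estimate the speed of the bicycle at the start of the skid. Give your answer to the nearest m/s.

Initial speed ≈ 10 m/s

Deceleration a = μg = 0.53 × 9.8 = 5.194 m/s².
v = √(2a·d) = √(2 × 5.194 × 9) = √93.492 = 9.6691 m/s.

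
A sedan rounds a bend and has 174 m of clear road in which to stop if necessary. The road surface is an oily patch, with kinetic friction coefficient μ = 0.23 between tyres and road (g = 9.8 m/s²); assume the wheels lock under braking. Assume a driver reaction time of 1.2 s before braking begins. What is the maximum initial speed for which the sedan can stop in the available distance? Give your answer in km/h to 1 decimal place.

Maximum speed ≈ 91.6 km/h

a = μg = 0.23 × 9.8 = 2.254 m/s².
Stopping distance: v·t_r + v²/(2a) = 174 with t_r = 1.2 s and a = 2.254 m/s².
So v² + 5.410 v − 784.39 = 0.
Positive root: v = −a·t_r + √((a·t_r)² + 2a·d) = −2.705 + √(7.317 + 784.39) = 25.4323 m/s.
25.4323 m/s × 3.6 = 91.556 km/h.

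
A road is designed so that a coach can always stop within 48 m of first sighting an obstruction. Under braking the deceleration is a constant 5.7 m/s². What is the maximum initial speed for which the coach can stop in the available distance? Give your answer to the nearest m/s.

Maximum speed ≈ 23 m/s

v²/(2a) = d ⇒ v = √(2 × 5.700 × 48) = √547.20 = 23.3923 m/s.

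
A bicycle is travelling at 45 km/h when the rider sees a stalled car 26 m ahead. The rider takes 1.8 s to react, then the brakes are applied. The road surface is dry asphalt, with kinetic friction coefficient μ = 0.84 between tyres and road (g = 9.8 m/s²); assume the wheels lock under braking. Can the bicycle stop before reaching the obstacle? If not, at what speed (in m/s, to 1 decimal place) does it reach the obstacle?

No — it strikes the obstacle at 9.9 m/s

45 km/h ÷ 3.6 = 12.5000 m/s.
a = μg = 0.84 × 9.8 = 8.232 m/s².
Reaction distance = 12.5000 × 1.8 = 22.500 m.
Braking distance needed to stop: v²/(2a) = 156.250 / 16.464 = 9.490 m, so total needed = 22.500 + 9.490 = 31.990 m > 26 m — it cannot stop.
Distance remaining when braking begins: 26 − 22.500 = 3.500 m.
v² = v₀² − 2a·d = 156.250 − 2 × 8.232 × 3.500 = 98.626 m²/s².
v = √98.626 = 9.931 m/s.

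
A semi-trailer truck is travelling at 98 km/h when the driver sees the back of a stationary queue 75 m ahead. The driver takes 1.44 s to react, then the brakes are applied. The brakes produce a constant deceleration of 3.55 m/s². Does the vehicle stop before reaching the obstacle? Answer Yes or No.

98 km/h ÷ 3.6 = 27.2222 m/s.
Reaction distance = 27.2222 × 1.44 = 39.200 m.
Braking distance = v²/(2a) = 741.048 / 7.100 = 104.373 m.
Total stopping distance = 39.200 + 104.373 = 143.573 m, vs 75 m available — it cannot stop in time and overshoots by 143.573 − 75 = 68.573 m.

No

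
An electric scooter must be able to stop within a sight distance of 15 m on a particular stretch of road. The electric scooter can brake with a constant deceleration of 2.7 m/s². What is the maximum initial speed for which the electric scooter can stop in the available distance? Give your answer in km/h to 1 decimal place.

Maximum speed ≈ 32.4 km/h

v²/(2a) = d ⇒ v = √(2 × 2.700 × 15) = √81.00 = 9.0000 m/s.
9.0000 m/s × 3.6 = 32.400 km/h.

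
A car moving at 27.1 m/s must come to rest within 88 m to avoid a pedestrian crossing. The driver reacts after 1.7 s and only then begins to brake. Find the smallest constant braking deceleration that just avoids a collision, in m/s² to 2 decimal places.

Required deceleration ≈ 8.76 m/s²

Distance covered during reaction = 27.1000 × 1.7 = 46.070 m.
Distance available for braking: 88 − 46.070 = 41.930 m.
v² = 2a·d ⇒ a = v²/(2d) = 27.1000² / (2 × 41.930) = 734.410 / 83.860 = 8.7576 m/s².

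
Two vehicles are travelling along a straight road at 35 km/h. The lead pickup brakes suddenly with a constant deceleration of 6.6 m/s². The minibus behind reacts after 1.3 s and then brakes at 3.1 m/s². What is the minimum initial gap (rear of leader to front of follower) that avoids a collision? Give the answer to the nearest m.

35 km/h ÷ 3.6 = 9.7222 m/s.
Leader travels v²/(2a_L) = 94.521 / 13.200 = 7.161 m before stopping.
Follower covers v·t_r = 9.7222 × 1.3 = 12.639 m while reacting, then v²/(2a_F) = 94.521 / 6.200 = 15.245 m while braking, for a total of 12.639 + 15.245 = 27.884 m.
Since a_F ≤ a_L and the follower starts braking later, the follower is never slower than the leader, so the closest approach is when both have stopped.
Minimum gap = 27.884 − 7.161 = 20.723 m.

Minimum gap ≈ 21 m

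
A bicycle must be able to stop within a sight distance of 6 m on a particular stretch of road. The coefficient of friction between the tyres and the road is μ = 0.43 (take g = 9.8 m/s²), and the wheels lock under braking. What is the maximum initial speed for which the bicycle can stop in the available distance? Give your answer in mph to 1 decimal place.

a = μg = 0.43 × 9.8 = 4.214 m/s².
v²/(2a) = d ⇒ v = √(2 × 4.214 × 6) = √50.57 = 7.1113 m/s.
7.1113 m/s ÷ 0.44704 = 15.908 mph.

Maximum speed ≈ 15.9 mph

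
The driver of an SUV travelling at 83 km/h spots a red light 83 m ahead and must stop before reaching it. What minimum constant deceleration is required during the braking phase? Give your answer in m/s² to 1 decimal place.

83 km/h ÷ 3.6 = 23.0556 m/s.
v² = 2a·d ⇒ a = v²/(2d) = 23.0556² / (2 × 83.000) = 531.561 / 166.000 = 3.2022 m/s².

Required deceleration ≈ 3.2 m/s²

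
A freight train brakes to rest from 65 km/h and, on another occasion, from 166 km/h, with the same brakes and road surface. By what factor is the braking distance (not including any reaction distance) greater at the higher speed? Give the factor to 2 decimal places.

Factor ≈ 6.52

Braking distance d = v²/(2a), so with a fixed, d ∝ v².
Factor = (166/65)² = 2.5538² = 6.5219.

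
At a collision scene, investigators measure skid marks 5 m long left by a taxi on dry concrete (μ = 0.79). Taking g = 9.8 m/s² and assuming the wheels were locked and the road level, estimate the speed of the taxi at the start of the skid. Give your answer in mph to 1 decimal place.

Deceleration a = μg = 0.79 × 9.8 = 7.742 m/s².
v = √(2a·d) = √(2 × 7.742 × 5) = √77.420 = 8.7989 m/s.
= 8.7989 ÷ 0.44704 = 19.683 mph.

Initial speed ≈ 19.7 mph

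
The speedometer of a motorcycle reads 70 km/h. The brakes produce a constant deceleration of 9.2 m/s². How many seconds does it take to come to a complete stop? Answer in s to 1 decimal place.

70 km/h ÷ 3.6 = 19.4444 m/s.
Braking time = v/a = 19.4444 / 9.200 = 2.114 s.

Braking time ≈ 2.1 s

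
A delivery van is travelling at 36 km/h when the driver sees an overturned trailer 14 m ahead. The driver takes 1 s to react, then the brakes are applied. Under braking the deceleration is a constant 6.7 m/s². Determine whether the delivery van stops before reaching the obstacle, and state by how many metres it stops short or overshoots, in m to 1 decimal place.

No — it overshoots by 3.5 m

36 km/h ÷ 3.6 = 10.0000 m/s.
Reaction distance = 10.0000 × 1 = 10.000 m.
Braking distance = v²/(2a) = 100.000 / 13.400 = 7.463 m.
Total stopping distance = 10.000 + 7.463 = 17.463 m, vs 14 m available — it cannot stop in time and overshoots by 17.463 − 14 = 3.463 m.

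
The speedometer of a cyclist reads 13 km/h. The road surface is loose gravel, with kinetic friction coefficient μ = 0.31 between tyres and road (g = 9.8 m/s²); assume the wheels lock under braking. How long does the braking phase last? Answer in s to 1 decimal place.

13 km/h ÷ 3.6 = 3.6111 m/s.
a = μg = 0.31 × 9.8 = 3.038 m/s².
Braking time = v/a = 3.6111 / 3.038 = 1.189 s.

Braking time ≈ 1.2 s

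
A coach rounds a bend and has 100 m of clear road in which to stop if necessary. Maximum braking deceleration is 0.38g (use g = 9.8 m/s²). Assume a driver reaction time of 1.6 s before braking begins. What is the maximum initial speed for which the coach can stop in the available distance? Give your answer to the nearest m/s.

Maximum speed ≈ 22 m/s

a = 0.38 × 9.8 = 3.724 m/s².
Stopping distance: v·t_r + v²/(2a) = 100 with t_r = 1.6 s and a = 3.724 m/s².
So v² + 11.917 v − 744.80 = 0.
Positive root: v = −a·t_r + √((a·t_r)² + 2a·d) = −5.958 + √(35.498 + 744.80) = 21.9758 m/s.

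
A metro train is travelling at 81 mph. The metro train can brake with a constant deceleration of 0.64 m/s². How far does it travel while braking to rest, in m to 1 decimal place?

Braking distance ≈ 1024.4 m

81 mph × 0.44704 = 36.2102 m/s.
Braking distance = v²/(2a) = 36.2102² / (2 × 0.640) = 1311.179 / 1.280 = 1024.359 m.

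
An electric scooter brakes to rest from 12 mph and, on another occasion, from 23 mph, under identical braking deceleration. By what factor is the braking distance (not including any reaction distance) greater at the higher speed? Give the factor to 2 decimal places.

Factor ≈ 3.67

Braking distance d = v²/(2a), so with a fixed, d ∝ v².
Factor = (23/12)² = 1.9167² = 3.6737.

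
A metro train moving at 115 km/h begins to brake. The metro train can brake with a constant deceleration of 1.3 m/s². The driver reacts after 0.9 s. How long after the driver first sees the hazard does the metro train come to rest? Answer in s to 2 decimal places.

115 km/h ÷ 3.6 = 31.9444 m/s.
Braking time = v/a = 31.9444 / 1.300 = 24.573 s.
Total = 0.9 + 24.573 = 25.473 s.

Total time ≈ 25.47 s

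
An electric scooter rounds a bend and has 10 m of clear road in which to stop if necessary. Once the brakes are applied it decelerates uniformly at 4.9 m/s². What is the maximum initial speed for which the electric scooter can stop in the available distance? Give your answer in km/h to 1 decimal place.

Maximum speed ≈ 35.6 km/h

v²/(2a) = d ⇒ v = √(2 × 4.900 × 10) = √98.00 = 9.8995 m/s.
9.8995 m/s × 3.6 = 35.638 km/h.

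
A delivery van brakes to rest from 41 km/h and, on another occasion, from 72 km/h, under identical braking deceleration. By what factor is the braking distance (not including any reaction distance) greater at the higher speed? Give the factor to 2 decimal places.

Braking distance d = v²/(2a), so with a fixed, d ∝ v².
Factor = (72/41)² = 1.7561² = 3.0839.

Factor ≈ 3.08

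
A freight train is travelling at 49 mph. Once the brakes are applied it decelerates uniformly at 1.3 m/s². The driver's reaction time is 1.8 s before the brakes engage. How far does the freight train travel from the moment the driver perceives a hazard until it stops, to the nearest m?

Total stopping distance ≈ 224 m

49 mph × 0.44704 = 21.9050 m/s.
Reaction distance = v·t_r = 21.9050 × 1.8 = 39.429 m.
Braking distance = v²/(2a) = 21.9050² / (2 × 1.300) = 479.829 / 2.600 = 184.550 m.
Total = 39.429 + 184.550 = 223.979 m.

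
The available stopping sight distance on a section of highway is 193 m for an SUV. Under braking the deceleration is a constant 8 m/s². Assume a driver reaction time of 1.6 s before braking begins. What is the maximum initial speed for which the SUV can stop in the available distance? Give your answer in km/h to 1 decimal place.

Stopping distance: v·t_r + v²/(2a) = 193 with t_r = 1.6 s and a = 8.000 m/s².
So v² + 25.600 v − 3088.00 = 0.
Positive root: v = −a·t_r + √((a·t_r)² + 2a·d) = −12.800 + √(163.840 + 3088.00) = 44.2249 m/s.
44.2249 m/s × 3.6 = 159.210 km/h.

Maximum speed ≈ 159.2 km/h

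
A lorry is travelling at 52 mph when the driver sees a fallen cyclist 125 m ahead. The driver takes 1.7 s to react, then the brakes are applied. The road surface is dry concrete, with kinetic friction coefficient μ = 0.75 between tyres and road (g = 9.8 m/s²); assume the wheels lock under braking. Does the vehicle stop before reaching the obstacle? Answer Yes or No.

Yes

52 mph × 0.44704 = 23.2461 m/s.
a = μg = 0.75 × 9.8 = 7.350 m/s².
Reaction distance = 23.2461 × 1.7 = 39.518 m.
Braking distance = v²/(2a) = 540.381 / 14.700 = 36.761 m.
Total stopping distance = 39.518 + 36.761 = 76.279 m, vs 125 m available — it stops with 125 − 76.279 = 48.721 m to spare.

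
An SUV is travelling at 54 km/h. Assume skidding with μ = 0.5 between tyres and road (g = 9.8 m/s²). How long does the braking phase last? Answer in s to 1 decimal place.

Braking time ≈ 3.1 s

54 km/h ÷ 3.6 = 15.0000 m/s.
a = μg = 0.5 × 9.8 = 4.900 m/s².
Braking time = v/a = 15.0000 / 4.900 = 3.061 s.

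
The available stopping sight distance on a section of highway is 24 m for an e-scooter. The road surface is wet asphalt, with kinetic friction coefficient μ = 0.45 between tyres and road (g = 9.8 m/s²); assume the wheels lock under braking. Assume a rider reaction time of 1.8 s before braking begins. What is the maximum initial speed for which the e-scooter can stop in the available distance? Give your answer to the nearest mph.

a = μg = 0.45 × 9.8 = 4.410 m/s².
Stopping distance: v·t_r + v²/(2a) = 24 with t_r = 1.8 s and a = 4.410 m/s².
So v² + 15.876 v − 211.68 = 0.
Positive root: v = −a·t_r + √((a·t_r)² + 2a·d) = −7.938 + √(63.012 + 211.68) = 8.6358 m/s.
8.6358 m/s ÷ 0.44704 = 19.318 mph.

Maximum speed ≈ 19 mph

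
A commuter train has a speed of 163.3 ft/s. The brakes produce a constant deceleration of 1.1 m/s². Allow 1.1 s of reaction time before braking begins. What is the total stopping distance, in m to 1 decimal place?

163.3 ft/s × 0.3048 = 49.7738 m/s.
Reaction distance = v·t_r = 49.7738 × 1.1 = 54.751 m.
Braking distance = v²/(2a) = 49.7738² / (2 × 1.100) = 2477.431 / 2.200 = 1126.105 m.
Total = 54.751 + 1126.105 = 1180.856 m.

Total stopping distance ≈ 1180.9 m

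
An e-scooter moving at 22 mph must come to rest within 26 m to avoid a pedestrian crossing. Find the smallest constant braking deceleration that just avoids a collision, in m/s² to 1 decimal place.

Required deceleration ≈ 1.9 m/s²

22 mph × 0.44704 = 9.8349 m/s.
v² = 2a·d ⇒ a = v²/(2d) = 9.8349² / (2 × 26.000) = 96.725 / 52.000 = 1.8601 m/s².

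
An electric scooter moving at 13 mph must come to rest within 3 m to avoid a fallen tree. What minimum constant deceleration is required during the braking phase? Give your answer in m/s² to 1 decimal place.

Required deceleration ≈ 5.6 m/s²

13 mph × 0.44704 = 5.8115 m/s.
v² = 2a·d ⇒ a = v²/(2d) = 5.8115² / (2 × 3.000) = 33.774 / 6.000 = 5.6290 m/s².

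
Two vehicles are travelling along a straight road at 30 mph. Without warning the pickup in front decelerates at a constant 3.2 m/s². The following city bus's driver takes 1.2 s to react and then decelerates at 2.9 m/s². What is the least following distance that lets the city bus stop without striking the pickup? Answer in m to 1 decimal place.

Minimum gap ≈ 19.0 m

30 mph × 0.44704 = 13.4112 m/s.
Leader travels v²/(2a_L) = 179.860 / 6.400 = 28.103 m before stopping.
Follower covers v·t_r = 13.4112 × 1.2 = 16.093 m while reacting, then v²/(2a_F) = 179.860 / 5.800 = 31.010 m while braking, for a total of 16.093 + 31.010 = 47.103 m.
Since a_F ≤ a_L and the follower starts braking later, the follower is never slower than the leader, so the closest approach is when both have stopped.
Minimum gap = 47.103 − 28.103 = 19.000 m.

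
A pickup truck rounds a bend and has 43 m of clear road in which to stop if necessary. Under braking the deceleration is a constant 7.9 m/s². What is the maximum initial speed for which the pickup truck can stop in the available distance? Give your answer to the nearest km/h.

Maximum speed ≈ 94 km/h

v²/(2a) = d ⇒ v = √(2 × 7.900 × 43) = √679.40 = 26.0653 m/s.
26.0653 m/s × 3.6 = 93.835 km/h.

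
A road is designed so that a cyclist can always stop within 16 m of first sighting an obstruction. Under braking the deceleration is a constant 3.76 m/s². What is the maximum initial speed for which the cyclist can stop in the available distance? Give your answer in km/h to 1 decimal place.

Maximum speed ≈ 39.5 km/h

v²/(2a) = d ⇒ v = √(2 × 3.760 × 16) = √120.32 = 10.9690 m/s.
10.9690 m/s × 3.6 = 39.488 km/h.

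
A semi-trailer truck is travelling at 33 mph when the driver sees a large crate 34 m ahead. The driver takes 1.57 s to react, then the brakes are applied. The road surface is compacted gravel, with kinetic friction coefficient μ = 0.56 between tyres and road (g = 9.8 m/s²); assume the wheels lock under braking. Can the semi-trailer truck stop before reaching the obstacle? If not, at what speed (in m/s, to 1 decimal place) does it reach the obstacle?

33 mph × 0.44704 = 14.7523 m/s.
a = μg = 0.56 × 9.8 = 5.488 m/s².
Reaction distance = 14.7523 × 1.57 = 23.161 m.
Braking distance needed to stop: v²/(2a) = 217.630 / 10.976 = 19.828 m, so total needed = 23.161 + 19.828 = 42.989 m > 34 m — it cannot stop.
Distance remaining when braking begins: 34 − 23.161 = 10.839 m.
v² = v₀² − 2a·d = 217.630 − 2 × 5.488 × 10.839 = 98.661 m²/s².
v = √98.661 = 9.933 m/s.

No — it strikes the obstacle at 9.9 m/s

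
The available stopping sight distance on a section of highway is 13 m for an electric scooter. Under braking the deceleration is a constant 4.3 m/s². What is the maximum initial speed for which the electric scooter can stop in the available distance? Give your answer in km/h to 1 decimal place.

Maximum speed ≈ 38.1 km/h

v²/(2a) = d ⇒ v = √(2 × 4.300 × 13) = √111.80 = 10.5736 m/s.
10.5736 m/s × 3.6 = 38.065 km/h.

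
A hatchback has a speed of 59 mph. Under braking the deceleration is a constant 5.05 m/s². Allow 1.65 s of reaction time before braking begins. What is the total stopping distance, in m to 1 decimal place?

Total stopping distance ≈ 112.4 m

59 mph × 0.44704 = 26.3754 m/s.
Reaction distance = v·t_r = 26.3754 × 1.65 = 43.519 m.
Braking distance = v²/(2a) = 26.3754² / (2 × 5.050) = 695.662 / 10.100 = 68.877 m.
Total = 43.519 + 68.877 = 112.396 m.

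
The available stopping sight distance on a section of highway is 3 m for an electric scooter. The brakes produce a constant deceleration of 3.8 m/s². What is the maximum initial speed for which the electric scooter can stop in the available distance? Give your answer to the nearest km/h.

v²/(2a) = d ⇒ v = √(2 × 3.800 × 3) = √22.80 = 4.7749 m/s.
4.7749 m/s × 3.6 = 17.190 km/h.

Maximum speed ≈ 17 km/h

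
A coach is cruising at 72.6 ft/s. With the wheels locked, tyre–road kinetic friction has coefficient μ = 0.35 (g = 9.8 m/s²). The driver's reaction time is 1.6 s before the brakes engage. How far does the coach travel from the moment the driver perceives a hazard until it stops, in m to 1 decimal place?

Total stopping distance ≈ 106.8 m

72.6 ft/s × 0.3048 = 22.1285 m/s.
a = μg = 0.35 × 9.8 = 3.430 m/s².
Reaction distance = v·t_r = 22.1285 × 1.6 = 35.406 m.
Braking distance = v²/(2a) = 22.1285² / (2 × 3.430) = 489.671 / 6.860 = 71.381 m.
Total = 35.406 + 71.381 = 106.787 m.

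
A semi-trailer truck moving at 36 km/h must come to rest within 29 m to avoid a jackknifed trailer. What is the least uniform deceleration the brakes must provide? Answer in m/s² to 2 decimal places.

36 km/h ÷ 3.6 = 10.0000 m/s.
v² = 2a·d ⇒ a = v²/(2d) = 10.0000² / (2 × 29.000) = 100.000 / 58.000 = 1.7241 m/s².

Required deceleration ≈ 1.72 m/s²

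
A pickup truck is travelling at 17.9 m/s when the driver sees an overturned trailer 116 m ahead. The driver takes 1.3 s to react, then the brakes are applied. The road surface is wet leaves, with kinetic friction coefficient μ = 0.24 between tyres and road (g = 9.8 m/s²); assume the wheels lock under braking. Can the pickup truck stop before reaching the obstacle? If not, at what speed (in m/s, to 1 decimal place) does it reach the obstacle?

Yes — it stops about 24.6 m short of the obstacle, so it never reaches it

a = μg = 0.24 × 9.8 = 2.352 m/s².
Reaction distance = 17.9000 × 1.3 = 23.270 m.
Braking distance = v²/(2a) = 320.410 / 4.704 = 68.114 m.
Total stopping distance = 23.270 + 68.114 = 91.384 m, vs 116 m available — it stops with 116 − 91.384 = 24.616 m to spare.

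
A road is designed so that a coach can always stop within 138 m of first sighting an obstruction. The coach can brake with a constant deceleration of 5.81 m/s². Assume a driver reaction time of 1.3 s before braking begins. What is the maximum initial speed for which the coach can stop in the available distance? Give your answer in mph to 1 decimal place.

Maximum speed ≈ 74.3 mph

Stopping distance: v·t_r + v²/(2a) = 138 with t_r = 1.3 s and a = 5.810 m/s².
So v² + 15.106 v − 1603.56 = 0.
Positive root: v = −a·t_r + √((a·t_r)² + 2a·d) = −7.553 + √(57.048 + 1603.56) = 33.1976 m/s.
33.1976 m/s ÷ 0.44704 = 74.261 mph.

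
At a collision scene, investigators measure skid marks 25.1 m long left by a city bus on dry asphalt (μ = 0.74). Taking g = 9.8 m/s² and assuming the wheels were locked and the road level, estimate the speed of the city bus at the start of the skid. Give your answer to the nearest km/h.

Initial speed ≈ 69 km/h

Deceleration a = μg = 0.74 × 9.8 = 7.252 m/s².
v = √(2a·d) = √(2 × 7.252 × 25.1) = √364.050 = 19.0801 m/s.
= 19.0801 × 3.6 = 68.688 km/h.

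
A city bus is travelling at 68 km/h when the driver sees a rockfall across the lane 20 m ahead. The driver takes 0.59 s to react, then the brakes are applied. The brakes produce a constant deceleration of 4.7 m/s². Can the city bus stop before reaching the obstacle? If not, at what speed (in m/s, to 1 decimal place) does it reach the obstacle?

No — it strikes the obstacle at 16.5 m/s

68 km/h ÷ 3.6 = 18.8889 m/s.
Reaction distance = 18.8889 × 0.59 = 11.144 m.
Braking distance needed to stop: v²/(2a) = 356.791 / 9.400 = 37.956 m, so total needed = 11.144 + 37.956 = 49.100 m > 20 m — it cannot stop.
Distance remaining when braking begins: 20 − 11.144 = 8.856 m.
v² = v₀² − 2a·d = 356.791 − 2 × 4.700 × 8.856 = 273.545 m²/s².
v = √273.545 = 16.539 m/s.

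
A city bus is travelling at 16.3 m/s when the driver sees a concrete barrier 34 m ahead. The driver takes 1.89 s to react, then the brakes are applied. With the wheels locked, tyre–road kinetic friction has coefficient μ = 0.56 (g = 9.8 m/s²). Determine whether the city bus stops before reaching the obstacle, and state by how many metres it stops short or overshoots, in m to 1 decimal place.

a = μg = 0.56 × 9.8 = 5.488 m/s².
Reaction distance = 16.3000 × 1.89 = 30.807 m.
Braking distance = v²/(2a) = 265.690 / 10.976 = 24.206 m.
Total stopping distance = 30.807 + 24.206 = 55.013 m, vs 34 m available — it cannot stop in time and overshoots by 55.013 − 34 = 21.013 m.

No — it overshoots by 21.0 m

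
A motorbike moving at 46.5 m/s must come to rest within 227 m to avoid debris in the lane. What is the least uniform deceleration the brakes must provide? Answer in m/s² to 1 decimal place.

Required deceleration ≈ 4.8 m/s²

v² = 2a·d ⇒ a = v²/(2d) = 46.5000² / (2 × 227.000) = 2162.250 / 454.000 = 4.7627 m/s².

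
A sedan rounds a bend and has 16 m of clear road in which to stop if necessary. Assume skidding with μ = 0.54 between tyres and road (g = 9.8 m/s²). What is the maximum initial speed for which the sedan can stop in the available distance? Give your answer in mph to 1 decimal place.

a = μg = 0.54 × 9.8 = 5.292 m/s².
v²/(2a) = d ⇒ v = √(2 × 5.292 × 16) = √169.34 = 13.0131 m/s.
13.0131 m/s ÷ 0.44704 = 29.109 mph.

Maximum speed ≈ 29.1 mph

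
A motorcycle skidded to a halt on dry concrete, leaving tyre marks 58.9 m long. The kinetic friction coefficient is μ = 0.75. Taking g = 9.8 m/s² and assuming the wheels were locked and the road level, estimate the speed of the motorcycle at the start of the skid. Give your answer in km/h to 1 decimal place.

Deceleration a = μg = 0.75 × 9.8 = 7.350 m/s².
v = √(2a·d) = √(2 × 7.350 × 58.9) = √865.830 = 29.4250 m/s.
= 29.4250 × 3.6 = 105.930 km/h.

Initial speed ≈ 105.9 km/h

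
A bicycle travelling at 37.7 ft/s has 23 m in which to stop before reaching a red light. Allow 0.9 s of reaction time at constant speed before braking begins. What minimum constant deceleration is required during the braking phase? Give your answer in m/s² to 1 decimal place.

37.7 ft/s × 0.3048 = 11.4910 m/s.
Distance covered during reaction = 11.4910 × 0.9 = 10.342 m.
Distance available for braking: 23 − 10.342 = 12.658 m.
v² = 2a·d ⇒ a = v²/(2d) = 11.4910² / (2 × 12.658) = 132.043 / 25.316 = 5.2158 m/s².

Required deceleration ≈ 5.2 m/s²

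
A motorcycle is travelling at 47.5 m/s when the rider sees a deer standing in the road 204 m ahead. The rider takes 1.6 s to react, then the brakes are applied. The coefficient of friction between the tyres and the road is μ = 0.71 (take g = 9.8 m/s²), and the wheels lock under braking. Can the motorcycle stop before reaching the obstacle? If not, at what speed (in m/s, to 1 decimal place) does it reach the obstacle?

a = μg = 0.71 × 9.8 = 6.958 m/s².
Reaction distance = 47.5000 × 1.6 = 76.000 m.
Braking distance needed to stop: v²/(2a) = 2256.250 / 13.916 = 162.134 m, so total needed = 76.000 + 162.134 = 238.134 m > 204 m — it cannot stop.
Distance remaining when braking begins: 204 − 76.000 = 128.000 m.
v² = v₀² − 2a·d = 2256.250 − 2 × 6.958 × 128.000 = 475.002 m²/s².
v = √475.002 = 21.795 m/s.

No — it strikes the obstacle at 21.8 m/s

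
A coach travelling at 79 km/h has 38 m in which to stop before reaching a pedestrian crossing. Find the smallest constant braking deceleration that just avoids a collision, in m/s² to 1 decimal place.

Required deceleration ≈ 6.3 m/s²

79 km/h ÷ 3.6 = 21.9444 m/s.
v² = 2a·d ⇒ a = v²/(2d) = 21.9444² / (2 × 38.000) = 481.557 / 76.000 = 6.3363 m/s².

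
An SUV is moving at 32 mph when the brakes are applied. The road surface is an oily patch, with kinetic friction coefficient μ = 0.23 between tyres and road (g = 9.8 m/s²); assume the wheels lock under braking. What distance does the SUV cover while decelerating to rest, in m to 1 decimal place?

Braking distance ≈ 45.4 m

32 mph × 0.44704 = 14.3053 m/s.
a = μg = 0.23 × 9.8 = 2.254 m/s².
Braking distance = v²/(2a) = 14.3053² / (2 × 2.254) = 204.642 / 4.508 = 45.395 m.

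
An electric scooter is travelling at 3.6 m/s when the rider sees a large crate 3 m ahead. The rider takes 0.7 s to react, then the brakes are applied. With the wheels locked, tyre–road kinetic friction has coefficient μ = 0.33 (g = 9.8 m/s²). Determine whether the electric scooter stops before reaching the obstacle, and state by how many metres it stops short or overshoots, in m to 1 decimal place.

a = μg = 0.33 × 9.8 = 3.234 m/s².
Reaction distance = 3.6000 × 0.7 = 2.520 m.
Braking distance = v²/(2a) = 12.960 / 6.468 = 2.004 m.
Total stopping distance = 2.520 + 2.004 = 4.524 m, vs 3 m available — it cannot stop in time and overshoots by 4.524 − 3 = 1.524 m.

No — it overshoots by 1.5 m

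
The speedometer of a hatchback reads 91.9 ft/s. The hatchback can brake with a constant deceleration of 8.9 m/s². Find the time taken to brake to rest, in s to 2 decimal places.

Braking time ≈ 3.15 s

91.9 ft/s × 0.3048 = 28.0111 m/s.
Braking time = v/a = 28.0111 / 8.900 = 3.147 s.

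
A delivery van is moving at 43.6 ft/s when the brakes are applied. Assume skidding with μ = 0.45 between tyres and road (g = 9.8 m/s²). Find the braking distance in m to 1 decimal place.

43.6 ft/s × 0.3048 = 13.2893 m/s.
a = μg = 0.45 × 9.8 = 4.410 m/s².
Braking distance = v²/(2a) = 13.2893² / (2 × 4.410) = 176.605 / 8.820 = 20.023 m.

Braking distance ≈ 20.0 m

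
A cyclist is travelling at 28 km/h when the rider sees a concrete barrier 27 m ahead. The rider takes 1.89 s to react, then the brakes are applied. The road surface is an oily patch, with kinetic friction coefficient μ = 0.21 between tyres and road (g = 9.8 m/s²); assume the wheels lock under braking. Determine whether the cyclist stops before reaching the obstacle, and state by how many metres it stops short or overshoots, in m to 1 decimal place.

28 km/h ÷ 3.6 = 7.7778 m/s.
a = μg = 0.21 × 9.8 = 2.058 m/s².
Reaction distance = 7.7778 × 1.89 = 14.700 m.
Braking distance = v²/(2a) = 60.494 / 4.116 = 14.697 m.
Total stopping distance = 14.700 + 14.697 = 29.397 m, vs 27 m available — it cannot stop in time and overshoots by 29.397 − 27 = 2.397 m.

No — it overshoots by 2.4 m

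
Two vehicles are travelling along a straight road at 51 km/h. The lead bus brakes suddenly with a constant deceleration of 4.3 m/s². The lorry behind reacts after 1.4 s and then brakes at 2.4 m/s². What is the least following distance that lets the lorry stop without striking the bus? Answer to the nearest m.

Minimum gap ≈ 38 m

51 km/h ÷ 3.6 = 14.1667 m/s.
Leader travels v²/(2a_L) = 200.695 / 8.600 = 23.337 m before stopping.
Follower covers v·t_r = 14.1667 × 1.4 = 19.833 m while reacting, then v²/(2a_F) = 200.695 / 4.800 = 41.811 m while braking, for a total of 19.833 + 41.811 = 61.644 m.
Since a_F ≤ a_L and the follower starts braking later, the follower is never slower than the leader, so the closest approach is when both have stopped.
Minimum gap = 61.644 − 23.337 = 38.307 m.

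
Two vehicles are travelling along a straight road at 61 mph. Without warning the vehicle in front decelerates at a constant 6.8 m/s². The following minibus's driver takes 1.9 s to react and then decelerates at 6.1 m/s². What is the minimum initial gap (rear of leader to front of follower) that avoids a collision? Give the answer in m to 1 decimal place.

61 mph × 0.44704 = 27.2694 m/s.
Leader travels v²/(2a_L) = 743.620 / 13.600 = 54.678 m before stopping.
Follower covers v·t_r = 27.2694 × 1.9 = 51.812 m while reacting, then v²/(2a_F) = 743.620 / 12.200 = 60.952 m while braking, for a total of 51.812 + 60.952 = 112.764 m.
Since a_F ≤ a_L and the follower starts braking later, the follower is never slower than the leader, so the closest approach is when both have stopped.
Minimum gap = 112.764 − 54.678 = 58.086 m.

Minimum gap ≈ 58.1 m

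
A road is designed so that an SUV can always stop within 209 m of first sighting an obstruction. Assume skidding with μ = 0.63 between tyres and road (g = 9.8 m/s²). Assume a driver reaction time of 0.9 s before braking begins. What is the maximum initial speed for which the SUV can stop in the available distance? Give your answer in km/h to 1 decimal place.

Maximum speed ≈ 164.0 km/h

a = μg = 0.63 × 9.8 = 6.174 m/s².
Stopping distance: v·t_r + v²/(2a) = 209 with t_r = 0.9 s and a = 6.174 m/s².
So v² + 11.113 v − 2580.73 = 0.
Positive root: v = −a·t_r + √((a·t_r)² + 2a·d) = −5.557 + √(30.880 + 2580.73) = 45.5469 m/s.
45.5469 m/s × 3.6 = 163.969 km/h.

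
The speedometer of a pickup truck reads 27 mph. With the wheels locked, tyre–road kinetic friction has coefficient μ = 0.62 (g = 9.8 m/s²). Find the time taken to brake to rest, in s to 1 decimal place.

Braking time ≈ 2.0 s

27 mph × 0.44704 = 12.0701 m/s.
a = μg = 0.62 × 9.8 = 6.076 m/s².
Braking time = v/a = 12.0701 / 6.076 = 1.987 s.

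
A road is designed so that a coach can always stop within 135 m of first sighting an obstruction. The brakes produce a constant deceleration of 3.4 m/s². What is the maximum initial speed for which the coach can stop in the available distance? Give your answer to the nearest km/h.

Maximum speed ≈ 109 km/h

v²/(2a) = d ⇒ v = √(2 × 3.400 × 135) = √918.00 = 30.2985 m/s.
30.2985 m/s × 3.6 = 109.075 km/h.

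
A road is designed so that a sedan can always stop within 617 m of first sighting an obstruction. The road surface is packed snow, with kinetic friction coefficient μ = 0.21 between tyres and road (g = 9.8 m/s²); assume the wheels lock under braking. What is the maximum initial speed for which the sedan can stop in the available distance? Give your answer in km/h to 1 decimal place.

Maximum speed ≈ 181.4 km/h

a = μg = 0.21 × 9.8 = 2.058 m/s².
v²/(2a) = d ⇒ v = √(2 × 2.058 × 617) = √2539.57 = 50.3941 m/s.
50.3941 m/s × 3.6 = 181.419 km/h.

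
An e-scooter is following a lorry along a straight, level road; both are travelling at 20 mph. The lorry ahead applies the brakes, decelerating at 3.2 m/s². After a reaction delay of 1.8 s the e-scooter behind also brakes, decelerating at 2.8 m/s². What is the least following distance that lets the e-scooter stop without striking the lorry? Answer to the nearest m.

Minimum gap ≈ 18 m

20 mph × 0.44704 = 8.9408 m/s.
Leader travels v²/(2a_L) = 79.938 / 6.400 = 12.490 m before stopping.
Follower covers v·t_r = 8.9408 × 1.8 = 16.093 m while reacting, then v²/(2a_F) = 79.938 / 5.600 = 14.275 m while braking, for a total of 16.093 + 14.275 = 30.368 m.
Since a_F ≤ a_L and the follower starts braking later, the follower is never slower than the leader, so the closest approach is when both have stopped.
Minimum gap = 30.368 − 12.490 = 17.878 m.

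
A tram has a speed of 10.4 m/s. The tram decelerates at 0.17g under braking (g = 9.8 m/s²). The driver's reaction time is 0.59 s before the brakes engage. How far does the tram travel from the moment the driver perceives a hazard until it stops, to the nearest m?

a = 0.17 × 9.8 = 1.666 m/s².
Reaction distance = v·t_r = 10.4000 × 0.59 = 6.136 m.
Braking distance = v²/(2a) = 10.4000² / (2 × 1.666) = 108.160 / 3.332 = 32.461 m.
Total = 6.136 + 32.461 = 38.597 m.

Total stopping distance ≈ 39 m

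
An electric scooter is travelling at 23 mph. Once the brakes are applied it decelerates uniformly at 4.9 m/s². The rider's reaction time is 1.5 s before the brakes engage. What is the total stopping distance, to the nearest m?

23 mph × 0.44704 = 10.2819 m/s.
Reaction distance = v·t_r = 10.2819 × 1.5 = 15.423 m.
Braking distance = v²/(2a) = 10.2819² / (2 × 4.900) = 105.717 / 9.800 = 10.787 m.
Total = 15.423 + 10.787 = 26.210 m.

Total stopping distance ≈ 26 m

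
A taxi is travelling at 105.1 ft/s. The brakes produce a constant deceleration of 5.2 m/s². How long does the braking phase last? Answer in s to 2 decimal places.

105.1 ft/s × 0.3048 = 32.0345 m/s.
Braking time = v/a = 32.0345 / 5.200 = 6.160 s.

Braking time ≈ 6.16 s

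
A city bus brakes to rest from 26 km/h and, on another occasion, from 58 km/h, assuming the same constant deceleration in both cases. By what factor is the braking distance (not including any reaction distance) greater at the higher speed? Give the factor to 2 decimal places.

Braking distance d = v²/(2a), so with a fixed, d ∝ v².
Factor = (58/26)² = 2.2308² = 4.9765.

Factor ≈ 4.98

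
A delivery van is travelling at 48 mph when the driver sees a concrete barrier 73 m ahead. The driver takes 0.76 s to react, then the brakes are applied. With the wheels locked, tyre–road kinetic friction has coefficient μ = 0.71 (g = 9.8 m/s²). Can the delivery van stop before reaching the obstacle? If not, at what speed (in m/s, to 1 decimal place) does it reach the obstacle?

Yes — it stops about 23.6 m short of the obstacle, so it never reaches it

48 mph × 0.44704 = 21.4579 m/s.
a = μg = 0.71 × 9.8 = 6.958 m/s².
Reaction distance = 21.4579 × 0.76 = 16.308 m.
Braking distance = v²/(2a) = 460.441 / 13.916 = 33.087 m.
Total stopping distance = 16.308 + 33.087 = 49.395 m, vs 73 m available — it stops with 73 − 49.395 = 23.605 m to spare.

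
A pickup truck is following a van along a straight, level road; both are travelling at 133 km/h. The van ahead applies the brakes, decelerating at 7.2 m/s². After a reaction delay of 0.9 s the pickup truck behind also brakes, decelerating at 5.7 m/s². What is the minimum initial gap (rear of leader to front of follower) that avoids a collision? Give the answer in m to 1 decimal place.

Minimum gap ≈ 58.2 m

133 km/h ÷ 3.6 = 36.9444 m/s.
Leader travels v²/(2a_L) = 1364.889 / 14.400 = 94.784 m before stopping.
Follower covers v·t_r = 36.9444 × 0.9 = 33.250 m while reacting, then v²/(2a_F) = 1364.889 / 11.400 = 119.727 m while braking, for a total of 33.250 + 119.727 = 152.977 m.
Since a_F ≤ a_L and the follower starts braking later, the follower is never slower than the leader, so the closest approach is when both have stopped.
Minimum gap = 152.977 − 94.784 = 58.193 m.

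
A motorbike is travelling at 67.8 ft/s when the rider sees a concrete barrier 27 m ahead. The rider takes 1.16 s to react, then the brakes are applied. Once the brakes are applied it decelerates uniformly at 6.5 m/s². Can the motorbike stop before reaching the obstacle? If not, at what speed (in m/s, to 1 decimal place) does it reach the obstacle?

No — it strikes the obstacle at 19.7 m/s

67.8 ft/s × 0.3048 = 20.6654 m/s.
Reaction distance = 20.6654 × 1.16 = 23.972 m.
Braking distance needed to stop: v²/(2a) = 427.059 / 13.000 = 32.851 m, so total needed = 23.972 + 32.851 = 56.823 m > 27 m — it cannot stop.
Distance remaining when braking begins: 27 − 23.972 = 3.028 m.
v² = v₀² − 2a·d = 427.059 − 2 × 6.500 × 3.028 = 387.695 m²/s².
v = √387.695 = 19.690 m/s.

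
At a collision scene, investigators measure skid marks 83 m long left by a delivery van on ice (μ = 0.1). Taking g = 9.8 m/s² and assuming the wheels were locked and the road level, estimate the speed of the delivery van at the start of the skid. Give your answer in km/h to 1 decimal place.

Deceleration a = μg = 0.1 × 9.8 = 0.980 m/s².
v = √(2a·d) = √(2 × 0.980 × 83) = √162.680 = 12.7546 m/s.
= 12.7546 × 3.6 = 45.917 km/h.

Initial speed ≈ 45.9 km/h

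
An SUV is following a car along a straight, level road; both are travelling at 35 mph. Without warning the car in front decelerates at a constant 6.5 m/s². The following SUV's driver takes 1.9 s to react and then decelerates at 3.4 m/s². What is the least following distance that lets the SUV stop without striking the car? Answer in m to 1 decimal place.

35 mph × 0.44704 = 15.6464 m/s.
Leader travels v²/(2a_L) = 244.810 / 13.000 = 18.832 m before stopping.
Follower covers v·t_r = 15.6464 × 1.9 = 29.728 m while reacting, then v²/(2a_F) = 244.810 / 6.800 = 36.001 m while braking, for a total of 29.728 + 36.001 = 65.729 m.
Since a_F ≤ a_L and the follower starts braking later, the follower is never slower than the leader, so the closest approach is when both have stopped.
Minimum gap = 65.729 − 18.832 = 46.897 m.

Minimum gap ≈ 46.9 m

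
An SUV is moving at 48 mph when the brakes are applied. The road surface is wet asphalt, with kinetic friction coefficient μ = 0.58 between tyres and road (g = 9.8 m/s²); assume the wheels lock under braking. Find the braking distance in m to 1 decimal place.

Braking distance ≈ 40.5 m

48 mph × 0.44704 = 21.4579 m/s.
a = μg = 0.58 × 9.8 = 5.684 m/s².
Braking distance = v²/(2a) = 21.4579² / (2 × 5.684) = 460.441 / 11.368 = 40.503 m.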